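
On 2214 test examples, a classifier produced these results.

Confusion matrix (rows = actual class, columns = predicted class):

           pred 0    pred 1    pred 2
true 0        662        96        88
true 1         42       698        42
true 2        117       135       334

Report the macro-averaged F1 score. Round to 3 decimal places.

0.749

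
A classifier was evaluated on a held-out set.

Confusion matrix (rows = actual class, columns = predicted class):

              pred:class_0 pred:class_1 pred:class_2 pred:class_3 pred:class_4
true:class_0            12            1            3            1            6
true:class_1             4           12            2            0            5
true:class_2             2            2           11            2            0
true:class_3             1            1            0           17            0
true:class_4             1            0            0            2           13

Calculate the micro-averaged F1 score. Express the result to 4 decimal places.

0.6633

Micro-averaging pools counts across classes: ΣTP=65, ΣFP=33, ΣFN=33.
Micro-F1 score = 2·TP/(2·TP+FP+FN) on pooled counts = 0.6633 (equals overall accuracy in single-label multiclass).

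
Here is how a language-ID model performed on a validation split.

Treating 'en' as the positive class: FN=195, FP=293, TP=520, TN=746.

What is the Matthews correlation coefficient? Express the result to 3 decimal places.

0.439

MCC = (TP·TN − FP·FN) / √((TP+FP)(TP+FN)(TN+FP)(TN+FN))
Numerator = 520·746 − 293·195 = 330785
Denominator = √(813·715·1039·941) = √568331540205 = 753877.6693
MCC = 330785 / 753877.6693 = 0.439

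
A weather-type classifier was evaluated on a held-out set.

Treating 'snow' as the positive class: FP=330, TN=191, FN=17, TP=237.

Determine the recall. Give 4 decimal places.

0.9331

Recall = TP/(TP+FN) = 237/(237+17) = 237/254 = 0.9331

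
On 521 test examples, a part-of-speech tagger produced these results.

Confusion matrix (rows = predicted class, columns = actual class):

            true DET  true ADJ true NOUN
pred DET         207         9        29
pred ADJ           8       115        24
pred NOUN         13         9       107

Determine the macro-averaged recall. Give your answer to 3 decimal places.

0.814

Per-class recall (TP/(TP+FN)):
  DET: TP=207, FN=8+13=21 → 207/228 = 0.9079
  ADJ: TP=115, FN=9+9=18 → 115/133 = 0.8647
  NOUN: TP=107, FN=29+24=53 → 107/160 = 0.6688
Macro-recall = mean = (0.9079 + 0.8647 + 0.6688) / 3 = 0.814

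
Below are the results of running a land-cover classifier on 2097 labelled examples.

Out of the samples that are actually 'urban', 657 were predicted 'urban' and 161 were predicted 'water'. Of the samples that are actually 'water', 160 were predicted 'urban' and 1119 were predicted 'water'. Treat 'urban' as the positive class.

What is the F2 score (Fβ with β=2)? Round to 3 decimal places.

0.803

Fβ = (1+β²)·TP / ((1+β²)·TP + β²·FN + FP), with β²=4
= 5·657 / (5·657 + 4·161 + 160) = 0.803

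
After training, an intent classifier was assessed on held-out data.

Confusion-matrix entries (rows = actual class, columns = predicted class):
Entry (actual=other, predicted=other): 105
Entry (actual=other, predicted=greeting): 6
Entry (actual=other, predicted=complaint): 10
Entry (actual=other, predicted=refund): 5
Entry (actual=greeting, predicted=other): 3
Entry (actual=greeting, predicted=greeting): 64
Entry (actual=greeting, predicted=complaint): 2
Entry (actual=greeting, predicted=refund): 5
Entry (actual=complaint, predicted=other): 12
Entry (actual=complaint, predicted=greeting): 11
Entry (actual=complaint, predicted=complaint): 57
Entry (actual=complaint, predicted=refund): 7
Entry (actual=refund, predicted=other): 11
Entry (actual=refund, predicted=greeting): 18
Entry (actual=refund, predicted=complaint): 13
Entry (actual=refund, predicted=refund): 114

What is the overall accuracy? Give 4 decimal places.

0.7675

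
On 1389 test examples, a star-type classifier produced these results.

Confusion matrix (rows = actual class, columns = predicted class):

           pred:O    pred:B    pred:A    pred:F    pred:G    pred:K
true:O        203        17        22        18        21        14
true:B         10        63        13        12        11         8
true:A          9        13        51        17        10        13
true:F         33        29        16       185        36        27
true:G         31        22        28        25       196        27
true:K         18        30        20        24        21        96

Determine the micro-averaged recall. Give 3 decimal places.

0.572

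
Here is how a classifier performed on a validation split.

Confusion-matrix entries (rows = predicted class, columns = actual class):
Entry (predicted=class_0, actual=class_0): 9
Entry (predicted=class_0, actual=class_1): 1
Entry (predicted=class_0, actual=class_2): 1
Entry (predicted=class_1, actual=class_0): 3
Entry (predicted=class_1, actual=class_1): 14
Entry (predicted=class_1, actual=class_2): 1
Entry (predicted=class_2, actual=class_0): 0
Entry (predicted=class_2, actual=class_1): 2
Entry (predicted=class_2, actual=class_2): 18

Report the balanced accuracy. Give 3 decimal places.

Balanced accuracy = mean of per-class recall.
  class_0: recall = 9/12 = 0.7500
  class_1: recall = 14/17 = 0.8235
  class_2: recall = 18/20 = 0.9000
Mean = (0.7500 + 0.8235 + 0.9000) / 3 = 0.825

0.825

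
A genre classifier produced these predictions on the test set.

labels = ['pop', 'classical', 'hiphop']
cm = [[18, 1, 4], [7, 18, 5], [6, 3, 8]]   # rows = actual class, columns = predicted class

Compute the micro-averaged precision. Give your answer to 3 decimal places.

0.629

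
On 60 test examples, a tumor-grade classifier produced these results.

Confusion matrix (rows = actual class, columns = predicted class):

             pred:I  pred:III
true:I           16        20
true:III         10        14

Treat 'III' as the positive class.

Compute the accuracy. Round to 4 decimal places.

Accuracy = (TP+TN)/N = (14+16)/60 = 0.5000

0.5000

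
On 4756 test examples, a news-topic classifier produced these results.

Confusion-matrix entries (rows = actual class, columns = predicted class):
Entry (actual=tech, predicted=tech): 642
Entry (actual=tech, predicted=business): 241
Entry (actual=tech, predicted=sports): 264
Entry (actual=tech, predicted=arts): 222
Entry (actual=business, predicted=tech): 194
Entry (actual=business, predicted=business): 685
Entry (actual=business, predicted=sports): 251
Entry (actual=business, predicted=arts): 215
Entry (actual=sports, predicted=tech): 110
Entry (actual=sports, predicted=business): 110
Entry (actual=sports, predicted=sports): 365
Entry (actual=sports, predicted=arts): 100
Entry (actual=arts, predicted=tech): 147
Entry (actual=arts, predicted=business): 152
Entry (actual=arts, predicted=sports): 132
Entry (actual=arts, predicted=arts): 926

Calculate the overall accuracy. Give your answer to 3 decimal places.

Accuracy = trace / total = (642+685+365+926=2618) / 4756 = 2618/4756 = 0.550

0.550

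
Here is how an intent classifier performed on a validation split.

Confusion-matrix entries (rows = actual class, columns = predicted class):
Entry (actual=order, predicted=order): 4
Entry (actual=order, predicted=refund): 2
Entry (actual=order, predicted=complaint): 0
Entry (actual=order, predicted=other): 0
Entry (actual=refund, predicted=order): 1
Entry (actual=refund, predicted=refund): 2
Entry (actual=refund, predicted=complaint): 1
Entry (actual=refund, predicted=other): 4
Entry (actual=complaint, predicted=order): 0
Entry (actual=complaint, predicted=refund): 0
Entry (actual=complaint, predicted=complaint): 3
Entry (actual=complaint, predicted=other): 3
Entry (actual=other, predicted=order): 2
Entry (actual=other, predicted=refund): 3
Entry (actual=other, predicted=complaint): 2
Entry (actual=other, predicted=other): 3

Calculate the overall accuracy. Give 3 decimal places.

0.400

Accuracy = trace / total = (4+2+3+3=12) / 30 = 12/30 = 0.400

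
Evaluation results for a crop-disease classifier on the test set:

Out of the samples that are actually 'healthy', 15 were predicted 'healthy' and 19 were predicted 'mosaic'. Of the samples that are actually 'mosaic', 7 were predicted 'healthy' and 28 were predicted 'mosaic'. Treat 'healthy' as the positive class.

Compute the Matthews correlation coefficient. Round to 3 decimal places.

MCC = (TP·TN − FP·FN) / √((TP+FP)(TP+FN)(TN+FP)(TN+FN))
Numerator = 15·28 − 7·19 = 287
Denominator = √(22·34·35·47) = √1230460 = 1109.2610
MCC = 287 / 1109.2610 = 0.259

0.259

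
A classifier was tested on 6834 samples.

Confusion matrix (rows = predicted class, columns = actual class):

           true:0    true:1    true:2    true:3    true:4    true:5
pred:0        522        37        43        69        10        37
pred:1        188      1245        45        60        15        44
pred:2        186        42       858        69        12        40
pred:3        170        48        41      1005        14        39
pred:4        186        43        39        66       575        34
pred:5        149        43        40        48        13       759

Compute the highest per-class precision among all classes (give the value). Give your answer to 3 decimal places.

0.780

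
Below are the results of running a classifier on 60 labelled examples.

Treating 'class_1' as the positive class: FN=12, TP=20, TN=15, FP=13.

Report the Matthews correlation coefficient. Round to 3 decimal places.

0.161

MCC = (TP·TN − FP·FN) / √((TP+FP)(TP+FN)(TN+FP)(TN+FN))
Numerator = 20·15 − 13·12 = 144
Denominator = √(33·32·28·27) = √798336 = 893.4965
MCC = 144 / 893.4965 = 0.161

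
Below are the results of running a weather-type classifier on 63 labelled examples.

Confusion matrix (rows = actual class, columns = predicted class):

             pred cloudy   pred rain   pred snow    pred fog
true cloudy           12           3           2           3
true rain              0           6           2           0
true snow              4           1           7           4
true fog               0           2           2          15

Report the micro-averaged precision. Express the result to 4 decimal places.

0.6349

Micro-averaging pools counts across classes: ΣTP=40, ΣFP=23, ΣFN=23.
Micro-precision = TP/(TP+FP) on pooled counts = 0.6349 (equals overall accuracy in single-label multiclass).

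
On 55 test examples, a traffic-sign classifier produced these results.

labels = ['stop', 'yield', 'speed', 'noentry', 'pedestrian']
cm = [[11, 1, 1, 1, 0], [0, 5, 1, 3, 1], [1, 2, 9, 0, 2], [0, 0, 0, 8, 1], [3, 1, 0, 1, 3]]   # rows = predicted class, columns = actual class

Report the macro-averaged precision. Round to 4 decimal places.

0.6385

Per-class precision (TP/(TP+FP)):
  stop: TP=11, FP=1+1+1+0=3 → 11/14 = 0.78571
  yield: TP=5, FP=0+1+3+1=5 → 5/10 = 0.50000
  speed: TP=9, FP=1+2+0+2=5 → 9/14 = 0.64286
  noentry: TP=8, FP=0+0+0+1=1 → 8/9 = 0.88889
  pedestrian: TP=3, FP=3+1+0+1=5 → 3/8 = 0.37500
Macro-precision = mean = (0.78571 + 0.50000 + 0.64286 + 0.88889 + 0.37500) / 5 = 0.6385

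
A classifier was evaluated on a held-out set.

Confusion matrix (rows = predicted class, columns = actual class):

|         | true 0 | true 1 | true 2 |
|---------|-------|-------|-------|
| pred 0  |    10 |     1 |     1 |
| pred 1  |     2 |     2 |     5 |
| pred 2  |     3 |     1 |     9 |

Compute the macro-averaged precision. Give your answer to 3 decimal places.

Per-class precision (TP/(TP+FP)):
  0: TP=10, FP=1+1=2 → 10/12 = 0.8333
  1: TP=2, FP=2+5=7 → 2/9 = 0.2222
  2: TP=9, FP=3+1=4 → 9/13 = 0.6923
Macro-precision = mean = (0.8333 + 0.2222 + 0.6923) / 3 = 0.583

0.583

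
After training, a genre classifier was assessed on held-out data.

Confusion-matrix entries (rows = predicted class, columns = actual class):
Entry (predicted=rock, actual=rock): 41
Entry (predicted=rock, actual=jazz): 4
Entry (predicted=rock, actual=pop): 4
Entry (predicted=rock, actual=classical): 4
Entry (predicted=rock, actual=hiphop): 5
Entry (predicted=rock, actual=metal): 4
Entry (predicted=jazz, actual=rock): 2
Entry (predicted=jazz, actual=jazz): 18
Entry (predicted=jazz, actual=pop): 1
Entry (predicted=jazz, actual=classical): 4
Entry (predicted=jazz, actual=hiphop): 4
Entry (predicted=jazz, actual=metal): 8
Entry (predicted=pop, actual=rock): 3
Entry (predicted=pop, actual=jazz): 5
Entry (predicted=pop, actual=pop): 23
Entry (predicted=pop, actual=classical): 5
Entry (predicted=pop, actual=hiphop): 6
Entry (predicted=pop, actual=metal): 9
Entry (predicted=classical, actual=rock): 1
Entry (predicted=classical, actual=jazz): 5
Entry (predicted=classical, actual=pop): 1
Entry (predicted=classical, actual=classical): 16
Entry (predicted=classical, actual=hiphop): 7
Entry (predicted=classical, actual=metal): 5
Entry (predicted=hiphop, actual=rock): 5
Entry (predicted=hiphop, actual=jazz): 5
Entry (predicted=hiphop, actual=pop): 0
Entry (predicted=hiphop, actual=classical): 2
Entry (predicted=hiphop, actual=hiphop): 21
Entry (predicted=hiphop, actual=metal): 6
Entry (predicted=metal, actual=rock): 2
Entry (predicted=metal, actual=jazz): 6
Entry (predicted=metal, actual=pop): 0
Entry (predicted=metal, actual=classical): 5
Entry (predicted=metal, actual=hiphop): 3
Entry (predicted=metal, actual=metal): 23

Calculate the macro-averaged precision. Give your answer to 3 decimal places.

Per-class precision (TP/(TP+FP)):
  rock: TP=41, FP=4+4+4+5+4=21 → 41/62 = 0.6613
  jazz: TP=18, FP=2+1+4+4+8=19 → 18/37 = 0.4865
  pop: TP=23, FP=3+5+5+6+9=28 → 23/51 = 0.4510
  classical: TP=16, FP=1+5+1+7+5=19 → 16/35 = 0.4571
  hiphop: TP=21, FP=5+5+0+2+6=18 → 21/39 = 0.5385
  metal: TP=23, FP=2+6+0+5+3=16 → 23/39 = 0.5897
Macro-precision = mean = (0.6613 + 0.4865 + 0.4510 + 0.4571 + 0.5385 + 0.5897) / 6 = 0.531

0.531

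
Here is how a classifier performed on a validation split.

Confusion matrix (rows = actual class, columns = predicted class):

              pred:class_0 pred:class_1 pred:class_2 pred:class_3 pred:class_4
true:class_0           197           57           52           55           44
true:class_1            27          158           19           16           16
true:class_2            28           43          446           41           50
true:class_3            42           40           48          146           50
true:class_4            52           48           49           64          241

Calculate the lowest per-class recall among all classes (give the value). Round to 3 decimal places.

Per-class recall (TP/(TP+FN)):
  class_0: TP=197, FN=57+52+55+44=208 → 197/405 = 0.4864
  class_1: TP=158, FN=27+19+16+16=78 → 158/236 = 0.6695
  class_2: TP=446, FN=28+43+41+50=162 → 446/608 = 0.7336
  class_3: TP=146, FN=42+40+48+50=180 → 146/326 = 0.4479
  class_4: TP=241, FN=52+48+49+64=213 → 241/454 = 0.5308
Lowest is class 'class_3' with recall = 0.448.

0.448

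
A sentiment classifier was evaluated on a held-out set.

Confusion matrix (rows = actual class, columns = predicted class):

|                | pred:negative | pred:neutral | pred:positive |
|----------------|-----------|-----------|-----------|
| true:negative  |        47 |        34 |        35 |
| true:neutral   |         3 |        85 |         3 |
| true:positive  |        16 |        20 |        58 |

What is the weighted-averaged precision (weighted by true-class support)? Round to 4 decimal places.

0.6480

Per-class precision (TP/(TP+FP)):
  negative: TP=47, FP=3+16=19 → 47/66 = 0.71212
  neutral: TP=85, FP=34+20=54 → 85/139 = 0.61151
  positive: TP=58, FP=35+3=38 → 58/96 = 0.60417
Weighted-precision = Σ (supportᵢ/N)·precisionᵢ with N=301: (116/301)·0.71212 + (91/301)·0.61151 + (94/301)·0.60417 = 0.6480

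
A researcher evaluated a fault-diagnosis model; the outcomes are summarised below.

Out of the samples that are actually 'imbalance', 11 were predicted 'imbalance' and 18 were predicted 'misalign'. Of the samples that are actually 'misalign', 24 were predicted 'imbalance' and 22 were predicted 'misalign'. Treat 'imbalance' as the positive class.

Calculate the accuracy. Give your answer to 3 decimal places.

0.440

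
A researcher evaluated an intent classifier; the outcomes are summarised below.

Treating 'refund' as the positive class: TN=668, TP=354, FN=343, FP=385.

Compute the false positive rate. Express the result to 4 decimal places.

0.3656

FPR = FP/(FP+TN) = 385/(385+668) = 0.3656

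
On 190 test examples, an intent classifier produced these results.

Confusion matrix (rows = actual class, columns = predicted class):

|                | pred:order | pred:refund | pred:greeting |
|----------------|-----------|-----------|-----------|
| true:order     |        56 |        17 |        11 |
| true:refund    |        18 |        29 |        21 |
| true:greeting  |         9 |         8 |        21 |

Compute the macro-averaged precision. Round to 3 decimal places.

Per-class precision (TP/(TP+FP)):
  order: TP=56, FP=18+9=27 → 56/83 = 0.6747
  refund: TP=29, FP=17+8=25 → 29/54 = 0.5370
  greeting: TP=21, FP=11+21=32 → 21/53 = 0.3962
Macro-precision = mean = (0.6747 + 0.5370 + 0.3962) / 3 = 0.536

0.536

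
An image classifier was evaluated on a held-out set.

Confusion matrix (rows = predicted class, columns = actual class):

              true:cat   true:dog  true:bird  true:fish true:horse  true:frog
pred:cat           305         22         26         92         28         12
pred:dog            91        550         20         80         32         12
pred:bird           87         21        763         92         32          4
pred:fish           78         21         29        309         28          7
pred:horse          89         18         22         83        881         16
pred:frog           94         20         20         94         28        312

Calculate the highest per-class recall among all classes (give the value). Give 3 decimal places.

Per-class recall (TP/(TP+FN)):
  cat: TP=305, FN=91+87+78+89+94=439 → 305/744 = 0.4099
  dog: TP=550, FN=22+21+21+18+20=102 → 550/652 = 0.8436
  bird: TP=763, FN=26+20+29+22+20=117 → 763/880 = 0.8670
  fish: TP=309, FN=92+80+92+83+94=441 → 309/750 = 0.4120
  horse: TP=881, FN=28+32+32+28+28=148 → 881/1029 = 0.8562
  frog: TP=312, FN=12+12+4+7+16=51 → 312/363 = 0.8595
Highest is class 'bird' with recall = 0.867.

0.867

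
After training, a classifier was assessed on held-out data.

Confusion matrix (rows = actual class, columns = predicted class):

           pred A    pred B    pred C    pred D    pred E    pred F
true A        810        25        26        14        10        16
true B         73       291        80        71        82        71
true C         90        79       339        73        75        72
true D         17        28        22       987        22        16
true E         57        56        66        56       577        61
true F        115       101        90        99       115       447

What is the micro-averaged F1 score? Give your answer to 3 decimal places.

0.660

Micro-averaging pools counts across classes: ΣTP=3451, ΣFP=1778, ΣFN=1778.
Micro-F1 score = 2·TP/(2·TP+FP+FN) on pooled counts = 0.660 (equals overall accuracy in single-label multiclass).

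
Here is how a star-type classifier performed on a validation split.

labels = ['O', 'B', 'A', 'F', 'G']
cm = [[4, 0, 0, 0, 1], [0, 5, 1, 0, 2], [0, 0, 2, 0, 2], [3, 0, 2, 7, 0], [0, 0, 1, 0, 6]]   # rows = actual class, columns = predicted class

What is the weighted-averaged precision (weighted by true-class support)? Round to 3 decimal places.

0.778

Per-class precision (TP/(TP+FP)):
  O: TP=4, FP=0+0+3+0=3 → 4/7 = 0.5714
  B: TP=5, FP=0+0+0+0=0 → 5/5 = 1.0000
  A: TP=2, FP=0+1+2+1=4 → 2/6 = 0.3333
  F: TP=7, FP=0+0+0+0=0 → 7/7 = 1.0000
  G: TP=6, FP=1+2+2+0=5 → 6/11 = 0.5455
Weighted-precision = Σ (supportᵢ/N)·precisionᵢ with N=36: (5/36)·0.5714 + (8/36)·1.0000 + (4/36)·0.3333 + (12/36)·1.0000 + (7/36)·0.5455 = 0.778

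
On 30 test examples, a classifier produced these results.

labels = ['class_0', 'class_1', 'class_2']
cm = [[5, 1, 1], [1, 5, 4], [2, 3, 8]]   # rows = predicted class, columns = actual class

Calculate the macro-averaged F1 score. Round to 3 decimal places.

0.603

Per-class F1 score (2·TP/(2·TP+FP+FN)):
  class_0: TP=5, FP=1+1=2, FN=1+2=3 → 10/15 = 0.6667
  class_1: TP=5, FP=1+4=5, FN=1+3=4 → 10/19 = 0.5263
  class_2: TP=8, FP=2+3=5, FN=1+4=5 → 16/26 = 0.6154
Macro-F1 score = mean = (0.6667 + 0.5263 + 0.6154) / 3 = 0.603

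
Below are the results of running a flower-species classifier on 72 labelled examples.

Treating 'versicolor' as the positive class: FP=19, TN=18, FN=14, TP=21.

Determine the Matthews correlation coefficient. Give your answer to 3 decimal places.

0.087

MCC = (TP·TN − FP·FN) / √((TP+FP)(TP+FN)(TN+FP)(TN+FN))
Numerator = 21·18 − 19·14 = 112
Denominator = √(40·35·37·32) = √1657600 = 1287.4782
MCC = 112 / 1287.4782 = 0.087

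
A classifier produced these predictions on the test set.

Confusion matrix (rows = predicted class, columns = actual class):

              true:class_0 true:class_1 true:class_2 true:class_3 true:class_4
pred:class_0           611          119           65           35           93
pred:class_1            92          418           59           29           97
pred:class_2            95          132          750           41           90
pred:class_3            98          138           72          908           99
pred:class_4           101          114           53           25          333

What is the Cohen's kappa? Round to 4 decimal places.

Observed agreement pₒ = trace/N = 3020/4667 = 0.64710
Expected agreement pₑ = Σ (rowᵢ·colᵢ)/N² = (997·923 + 921·695 + 999·1108 + 1038·1315 + 712·626)/4667² = 0.20559
κ = (pₒ − pₑ)/(1 − pₑ) = (0.64710 − 0.20559)/(1 − 0.20559) = 0.5558

0.5558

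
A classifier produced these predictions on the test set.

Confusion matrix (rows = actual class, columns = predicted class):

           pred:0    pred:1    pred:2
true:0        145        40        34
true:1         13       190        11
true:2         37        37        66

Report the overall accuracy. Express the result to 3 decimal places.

0.700

Accuracy = trace / total = (145+190+66=401) / 573 = 401/573 = 0.700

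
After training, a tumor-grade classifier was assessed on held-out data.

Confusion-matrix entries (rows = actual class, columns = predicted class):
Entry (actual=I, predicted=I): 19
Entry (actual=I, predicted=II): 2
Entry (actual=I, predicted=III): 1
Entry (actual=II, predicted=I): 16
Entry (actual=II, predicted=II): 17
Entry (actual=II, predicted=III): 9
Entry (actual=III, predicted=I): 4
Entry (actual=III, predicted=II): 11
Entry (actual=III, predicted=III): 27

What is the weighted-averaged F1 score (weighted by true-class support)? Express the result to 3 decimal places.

0.587

Per-class F1 score (2·TP/(2·TP+FP+FN)):
  I: TP=19, FP=16+4=20, FN=2+1=3 → 38/61 = 0.6230
  II: TP=17, FP=2+11=13, FN=16+9=25 → 34/72 = 0.4722
  III: TP=27, FP=1+9=10, FN=4+11=15 → 54/79 = 0.6835
Weighted-F1 score = Σ (supportᵢ/N)·F1 scoreᵢ with N=106: (22/106)·0.6230 + (42/106)·0.4722 + (42/106)·0.6835 = 0.587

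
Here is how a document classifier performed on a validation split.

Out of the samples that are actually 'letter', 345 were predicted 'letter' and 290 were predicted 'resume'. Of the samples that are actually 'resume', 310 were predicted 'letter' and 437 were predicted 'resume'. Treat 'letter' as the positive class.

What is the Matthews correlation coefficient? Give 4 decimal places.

0.1281

MCC = (TP·TN − FP·FN) / √((TP+FP)(TP+FN)(TN+FP)(TN+FN))
Numerator = 345·437 − 310·290 = 60865
Denominator = √(655·635·747·727) = √225875973825 = 475264.1095
MCC = 60865 / 475264.1095 = 0.1281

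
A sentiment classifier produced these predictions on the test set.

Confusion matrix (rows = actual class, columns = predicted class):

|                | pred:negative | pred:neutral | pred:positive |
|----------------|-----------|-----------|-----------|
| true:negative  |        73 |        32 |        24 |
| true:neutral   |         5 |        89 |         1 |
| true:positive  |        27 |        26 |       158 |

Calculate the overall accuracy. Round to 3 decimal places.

Accuracy = trace / total = (73+89+158=320) / 435 = 320/435 = 0.736

0.736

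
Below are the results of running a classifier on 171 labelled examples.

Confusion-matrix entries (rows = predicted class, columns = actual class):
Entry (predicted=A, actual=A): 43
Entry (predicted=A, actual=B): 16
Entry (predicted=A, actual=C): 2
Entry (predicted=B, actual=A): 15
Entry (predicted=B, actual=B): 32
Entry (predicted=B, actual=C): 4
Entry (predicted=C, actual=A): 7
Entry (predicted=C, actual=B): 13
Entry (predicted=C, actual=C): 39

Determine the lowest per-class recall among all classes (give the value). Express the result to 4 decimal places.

0.5246

Per-class recall (TP/(TP+FN)):
  A: TP=43, FN=15+7=22 → 43/65 = 0.66154
  B: TP=32, FN=16+13=29 → 32/61 = 0.52459
  C: TP=39, FN=2+4=6 → 39/45 = 0.86667
Lowest is class 'B' with recall = 0.5246.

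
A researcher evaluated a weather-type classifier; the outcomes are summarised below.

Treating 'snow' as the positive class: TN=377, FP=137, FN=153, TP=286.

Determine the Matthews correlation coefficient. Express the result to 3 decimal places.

MCC = (TP·TN − FP·FN) / √((TP+FP)(TP+FN)(TN+FP)(TN+FN))
Numerator = 286·377 − 137·153 = 86861
Denominator = √(423·439·514·530) = √50587576740 = 224916.8218
MCC = 86861 / 224916.8218 = 0.386

0.386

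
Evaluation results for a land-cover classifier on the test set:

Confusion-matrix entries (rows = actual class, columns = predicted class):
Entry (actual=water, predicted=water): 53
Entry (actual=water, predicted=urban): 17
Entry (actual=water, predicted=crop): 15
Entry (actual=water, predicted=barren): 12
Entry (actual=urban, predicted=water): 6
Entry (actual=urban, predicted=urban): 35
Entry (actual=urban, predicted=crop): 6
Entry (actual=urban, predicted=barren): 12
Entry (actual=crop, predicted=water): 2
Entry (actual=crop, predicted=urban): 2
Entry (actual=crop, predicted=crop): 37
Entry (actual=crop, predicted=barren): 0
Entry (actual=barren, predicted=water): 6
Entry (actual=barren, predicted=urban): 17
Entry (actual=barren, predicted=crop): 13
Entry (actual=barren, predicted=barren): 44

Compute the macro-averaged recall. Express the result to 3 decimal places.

Per-class recall (TP/(TP+FN)):
  water: TP=53, FN=17+15+12=44 → 53/97 = 0.5464
  urban: TP=35, FN=6+6+12=24 → 35/59 = 0.5932
  crop: TP=37, FN=2+2+0=4 → 37/41 = 0.9024
  barren: TP=44, FN=6+17+13=36 → 44/80 = 0.5500
Macro-recall = mean = (0.5464 + 0.5932 + 0.9024 + 0.5500) / 4 = 0.648

0.648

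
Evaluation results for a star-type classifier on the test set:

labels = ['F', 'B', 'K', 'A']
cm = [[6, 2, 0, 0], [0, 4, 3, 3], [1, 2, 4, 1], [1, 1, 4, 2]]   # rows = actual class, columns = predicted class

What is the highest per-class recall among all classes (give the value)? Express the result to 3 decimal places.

Per-class recall (TP/(TP+FN)):
  F: TP=6, FN=2+0+0=2 → 6/8 = 0.7500
  B: TP=4, FN=0+3+3=6 → 4/10 = 0.4000
  K: TP=4, FN=1+2+1=4 → 4/8 = 0.5000
  A: TP=2, FN=1+1+4=6 → 2/8 = 0.2500
Highest is class 'F' with recall = 0.750.

0.750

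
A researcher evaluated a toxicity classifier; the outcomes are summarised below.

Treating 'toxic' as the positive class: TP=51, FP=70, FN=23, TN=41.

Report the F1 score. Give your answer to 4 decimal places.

0.5231

Precision = TP/(TP+FP) = 51/121 = 0.4215
Recall = TP/(TP+FN) = 51/74 = 0.6892
F1 = 2·TP/(2·TP+FP+FN) = 102/195 = 0.5231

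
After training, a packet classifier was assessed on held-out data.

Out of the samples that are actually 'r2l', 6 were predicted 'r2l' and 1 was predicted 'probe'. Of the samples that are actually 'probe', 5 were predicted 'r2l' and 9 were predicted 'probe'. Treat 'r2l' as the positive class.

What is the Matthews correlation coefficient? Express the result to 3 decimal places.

MCC = (TP·TN − FP·FN) / √((TP+FP)(TP+FN)(TN+FP)(TN+FN))
Numerator = 6·9 − 5·1 = 49
Denominator = √(11·7·14·10) = √10780 = 103.8268
MCC = 49 / 103.8268 = 0.472

0.472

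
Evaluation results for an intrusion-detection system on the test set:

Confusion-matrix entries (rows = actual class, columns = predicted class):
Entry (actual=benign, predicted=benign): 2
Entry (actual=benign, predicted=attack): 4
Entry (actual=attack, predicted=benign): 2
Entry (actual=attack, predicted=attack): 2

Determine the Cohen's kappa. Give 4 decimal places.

Observed agreement pₒ = trace/N = 4/10 = 0.40000
Expected agreement pₑ = Σ (rowᵢ·colᵢ)/N² = (6·4 + 4·6)/10² = 0.48000
κ = (pₒ − pₑ)/(1 − pₑ) = (0.40000 − 0.48000)/(1 − 0.48000) = -0.1538

-0.1538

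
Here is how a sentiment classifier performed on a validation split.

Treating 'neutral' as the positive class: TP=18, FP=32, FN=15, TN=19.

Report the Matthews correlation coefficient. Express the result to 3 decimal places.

-0.082

MCC = (TP·TN − FP·FN) / √((TP+FP)(TP+FN)(TN+FP)(TN+FN))
Numerator = 18·19 − 32·15 = -138
Denominator = √(50·33·51·34) = √2861100 = 1691.4786
MCC = -138 / 1691.4786 = -0.082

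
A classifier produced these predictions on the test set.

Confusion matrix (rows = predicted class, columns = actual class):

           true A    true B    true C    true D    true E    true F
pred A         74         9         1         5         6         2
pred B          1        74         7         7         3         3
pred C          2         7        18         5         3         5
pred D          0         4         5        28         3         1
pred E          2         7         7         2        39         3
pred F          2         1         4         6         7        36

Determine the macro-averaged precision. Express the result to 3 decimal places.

Per-class precision (TP/(TP+FP)):
  A: TP=74, FP=9+1+5+6+2=23 → 74/97 = 0.7629
  B: TP=74, FP=1+7+7+3+3=21 → 74/95 = 0.7789
  C: TP=18, FP=2+7+5+3+5=22 → 18/40 = 0.4500
  D: TP=28, FP=0+4+5+3+1=13 → 28/41 = 0.6829
  E: TP=39, FP=2+7+7+2+3=21 → 39/60 = 0.6500
  F: TP=36, FP=2+1+4+6+7=20 → 36/56 = 0.6429
Macro-precision = mean = (0.7629 + 0.7789 + 0.4500 + 0.6829 + 0.6500 + 0.6429) / 6 = 0.661

0.661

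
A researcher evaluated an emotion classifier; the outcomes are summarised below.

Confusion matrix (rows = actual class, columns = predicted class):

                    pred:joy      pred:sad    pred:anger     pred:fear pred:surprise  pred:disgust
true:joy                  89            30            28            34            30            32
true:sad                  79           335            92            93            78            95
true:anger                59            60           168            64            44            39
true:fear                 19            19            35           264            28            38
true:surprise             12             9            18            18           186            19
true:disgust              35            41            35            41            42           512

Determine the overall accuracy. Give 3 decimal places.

Accuracy = trace / total = (89+335+168+264+186+512=1554) / 2820 = 1554/2820 = 0.551

0.551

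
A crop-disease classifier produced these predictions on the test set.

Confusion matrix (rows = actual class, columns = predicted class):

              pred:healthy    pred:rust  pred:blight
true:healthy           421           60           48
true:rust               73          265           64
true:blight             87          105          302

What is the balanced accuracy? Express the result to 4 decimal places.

Balanced accuracy = mean of per-class recall.
  healthy: recall = 421/529 = 0.79584
  rust: recall = 265/402 = 0.65920
  blight: recall = 302/494 = 0.61134
Mean = (0.79584 + 0.65920 + 0.61134) / 3 = 0.6888

0.6888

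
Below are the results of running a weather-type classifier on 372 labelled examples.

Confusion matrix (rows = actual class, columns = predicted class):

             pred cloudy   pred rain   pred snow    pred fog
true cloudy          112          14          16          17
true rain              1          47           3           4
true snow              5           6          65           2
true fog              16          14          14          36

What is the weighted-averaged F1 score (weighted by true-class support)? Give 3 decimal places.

0.695

Per-class F1 score (2·TP/(2·TP+FP+FN)):
  cloudy: TP=112, FP=1+5+16=22, FN=14+16+17=47 → 224/293 = 0.7645
  rain: TP=47, FP=14+6+14=34, FN=1+3+4=8 → 94/136 = 0.6912
  snow: TP=65, FP=16+3+14=33, FN=5+6+2=13 → 130/176 = 0.7386
  fog: TP=36, FP=17+4+2=23, FN=16+14+14=44 → 72/139 = 0.5180
Weighted-F1 score = Σ (supportᵢ/N)·F1 scoreᵢ with N=372: (159/372)·0.7645 + (55/372)·0.6912 + (78/372)·0.7386 + (80/372)·0.5180 = 0.695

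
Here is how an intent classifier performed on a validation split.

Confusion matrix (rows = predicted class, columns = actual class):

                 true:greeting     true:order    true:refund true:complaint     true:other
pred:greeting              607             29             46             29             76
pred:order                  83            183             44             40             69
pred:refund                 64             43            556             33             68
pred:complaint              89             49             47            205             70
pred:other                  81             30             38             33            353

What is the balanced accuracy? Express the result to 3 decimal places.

0.625

Balanced accuracy = mean of per-class recall.
  greeting: recall = 607/924 = 0.6569
  order: recall = 183/334 = 0.5479
  refund: recall = 556/731 = 0.7606
  complaint: recall = 205/340 = 0.6029
  other: recall = 353/636 = 0.5550
Mean = (0.6569 + 0.5479 + 0.7606 + 0.6029 + 0.5550) / 5 = 0.625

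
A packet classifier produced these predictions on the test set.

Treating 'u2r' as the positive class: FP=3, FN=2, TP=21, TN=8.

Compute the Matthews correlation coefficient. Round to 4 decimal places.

0.6574

MCC = (TP·TN − FP·FN) / √((TP+FP)(TP+FN)(TN+FP)(TN+FN))
Numerator = 21·8 − 3·2 = 162
Denominator = √(24·23·11·10) = √60720 = 246.4143
MCC = 162 / 246.4143 = 0.6574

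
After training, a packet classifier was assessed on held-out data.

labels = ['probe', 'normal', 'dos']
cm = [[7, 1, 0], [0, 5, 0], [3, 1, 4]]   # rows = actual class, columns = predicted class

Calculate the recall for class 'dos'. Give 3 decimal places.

0.500

Treat 'dos' as positive and all other classes as negative.
recall = TP/(TP+FN).
dos: TP=4, FN=3+1=4 → 4/8 = 0.5000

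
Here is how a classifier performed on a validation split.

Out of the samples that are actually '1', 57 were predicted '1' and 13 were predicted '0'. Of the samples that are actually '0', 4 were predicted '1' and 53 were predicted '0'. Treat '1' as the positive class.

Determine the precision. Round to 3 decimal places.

0.934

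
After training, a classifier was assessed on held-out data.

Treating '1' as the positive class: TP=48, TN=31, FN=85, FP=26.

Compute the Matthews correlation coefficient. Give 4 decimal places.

MCC = (TP·TN − FP·FN) / √((TP+FP)(TP+FN)(TN+FP)(TN+FN))
Numerator = 48·31 − 26·85 = -722
Denominator = √(74·133·57·116) = √65075304 = 8066.9266
MCC = -722 / 8066.9266 = -0.0895

-0.0895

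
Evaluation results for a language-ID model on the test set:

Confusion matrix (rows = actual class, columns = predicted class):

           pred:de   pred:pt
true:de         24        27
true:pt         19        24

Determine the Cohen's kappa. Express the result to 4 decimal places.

0.0283

Observed agreement pₒ = trace/N = 48/94 = 0.51064
Expected agreement pₑ = Σ (rowᵢ·colᵢ)/N² = (51·43 + 43·51)/94² = 0.49638
κ = (pₒ − pₑ)/(1 − pₑ) = (0.51064 − 0.49638)/(1 − 0.49638) = 0.0283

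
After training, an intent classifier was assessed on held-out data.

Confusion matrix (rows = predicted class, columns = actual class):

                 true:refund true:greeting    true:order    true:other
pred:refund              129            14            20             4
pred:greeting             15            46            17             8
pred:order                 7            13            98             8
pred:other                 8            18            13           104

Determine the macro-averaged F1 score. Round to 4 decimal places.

0.7014

Per-class F1 score (2·TP/(2·TP+FP+FN)):
  refund: TP=129, FP=14+20+4=38, FN=15+7+8=30 → 258/326 = 0.79141
  greeting: TP=46, FP=15+17+8=40, FN=14+13+18=45 → 92/177 = 0.51977
  order: TP=98, FP=7+13+8=28, FN=20+17+13=50 → 196/274 = 0.71533
  other: TP=104, FP=8+18+13=39, FN=4+8+8=20 → 208/267 = 0.77903
Macro-F1 score = mean = (0.79141 + 0.51977 + 0.71533 + 0.77903) / 4 = 0.7014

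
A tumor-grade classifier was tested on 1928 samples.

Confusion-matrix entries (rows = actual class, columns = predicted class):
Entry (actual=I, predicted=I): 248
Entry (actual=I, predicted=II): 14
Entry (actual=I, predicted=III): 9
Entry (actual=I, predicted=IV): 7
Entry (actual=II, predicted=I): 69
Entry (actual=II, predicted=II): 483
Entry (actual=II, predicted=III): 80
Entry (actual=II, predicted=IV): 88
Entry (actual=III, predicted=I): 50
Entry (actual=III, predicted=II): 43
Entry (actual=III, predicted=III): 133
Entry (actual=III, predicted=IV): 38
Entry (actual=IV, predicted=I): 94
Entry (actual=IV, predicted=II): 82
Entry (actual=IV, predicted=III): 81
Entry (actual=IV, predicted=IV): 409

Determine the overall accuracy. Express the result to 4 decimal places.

Accuracy = trace / total = (248+483+133+409=1273) / 1928 = 1273/1928 = 0.6603

0.6603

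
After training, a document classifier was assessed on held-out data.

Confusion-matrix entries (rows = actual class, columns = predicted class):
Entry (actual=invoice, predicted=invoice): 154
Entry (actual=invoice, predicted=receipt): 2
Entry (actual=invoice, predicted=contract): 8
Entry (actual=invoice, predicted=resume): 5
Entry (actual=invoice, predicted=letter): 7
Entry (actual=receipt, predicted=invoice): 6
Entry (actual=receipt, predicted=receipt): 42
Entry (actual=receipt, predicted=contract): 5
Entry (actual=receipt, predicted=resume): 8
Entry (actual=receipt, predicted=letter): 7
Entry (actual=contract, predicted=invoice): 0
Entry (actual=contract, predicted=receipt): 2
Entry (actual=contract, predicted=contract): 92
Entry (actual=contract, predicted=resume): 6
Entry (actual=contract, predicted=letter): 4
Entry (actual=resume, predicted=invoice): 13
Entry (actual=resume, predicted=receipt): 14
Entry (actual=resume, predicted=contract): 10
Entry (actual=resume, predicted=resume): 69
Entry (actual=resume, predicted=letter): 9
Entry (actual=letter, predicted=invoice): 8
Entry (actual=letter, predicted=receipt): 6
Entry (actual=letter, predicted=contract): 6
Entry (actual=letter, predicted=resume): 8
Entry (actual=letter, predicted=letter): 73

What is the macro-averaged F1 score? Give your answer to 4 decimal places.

0.7376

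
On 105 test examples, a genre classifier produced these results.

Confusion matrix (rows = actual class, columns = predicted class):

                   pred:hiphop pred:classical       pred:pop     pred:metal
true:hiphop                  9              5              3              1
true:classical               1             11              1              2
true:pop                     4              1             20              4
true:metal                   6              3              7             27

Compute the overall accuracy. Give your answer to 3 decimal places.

Accuracy = trace / total = (9+11+20+27=67) / 105 = 67/105 = 0.638

0.638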